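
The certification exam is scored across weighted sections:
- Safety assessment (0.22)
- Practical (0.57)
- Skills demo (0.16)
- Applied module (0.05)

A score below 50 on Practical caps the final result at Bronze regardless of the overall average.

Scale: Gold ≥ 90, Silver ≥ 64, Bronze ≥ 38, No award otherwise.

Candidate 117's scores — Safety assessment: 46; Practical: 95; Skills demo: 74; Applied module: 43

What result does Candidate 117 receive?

Silver

Practical score 95 ≥ 50: minimum met.
Weighted total:
  Safety assessment 46 × 0.22 = 10.12
  Practical 95 × 0.57 = 54.15
  Skills demo 74 × 0.16 = 11.84
  Applied module 43 × 0.05 = 2.15
Sum = 78.26
78.26 is ≥ 64 and < 90 → Silver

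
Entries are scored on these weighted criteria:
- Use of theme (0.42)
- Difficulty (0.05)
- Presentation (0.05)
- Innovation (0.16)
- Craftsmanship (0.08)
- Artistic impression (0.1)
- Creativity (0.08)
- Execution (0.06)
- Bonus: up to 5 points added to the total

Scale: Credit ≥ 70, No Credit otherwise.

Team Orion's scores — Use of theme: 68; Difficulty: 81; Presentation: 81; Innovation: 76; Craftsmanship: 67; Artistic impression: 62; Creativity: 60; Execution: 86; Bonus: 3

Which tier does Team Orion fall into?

Credit

Weighted total:
  Use of theme 68 × 0.42 = 28.56
  Difficulty 81 × 0.05 = 4.05
  Presentation 81 × 0.05 = 4.05
  Innovation 76 × 0.16 = 12.16
  Craftsmanship 67 × 0.08 = 5.36
  Artistic impression 62 × 0.1 = 6.2
  Creativity 60 × 0.08 = 4.8
  Execution 86 × 0.06 = 5.16
Sum = 70.34
Bonus: 70.34 + 3 = 73.34
73.34 ≥ 70 → Credit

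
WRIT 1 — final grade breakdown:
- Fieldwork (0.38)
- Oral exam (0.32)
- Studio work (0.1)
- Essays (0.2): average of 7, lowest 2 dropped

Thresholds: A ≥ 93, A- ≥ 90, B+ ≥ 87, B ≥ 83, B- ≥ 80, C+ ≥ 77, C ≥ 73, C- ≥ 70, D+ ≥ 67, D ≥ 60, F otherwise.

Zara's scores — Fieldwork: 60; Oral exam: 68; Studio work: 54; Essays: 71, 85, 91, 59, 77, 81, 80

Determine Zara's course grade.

Essays: drop 59, 71 → average of remaining 5 = 414/5 = 82.8
Weighted total:
  Fieldwork 60 × 0.38 = 22.8
  Oral exam 68 × 0.32 = 21.76
  Studio work 54 × 0.1 = 5.4
  Essays 82.8 × 0.2 = 16.56
Sum = 66.52
66.52 is ≥ 60 and < 67 → D

D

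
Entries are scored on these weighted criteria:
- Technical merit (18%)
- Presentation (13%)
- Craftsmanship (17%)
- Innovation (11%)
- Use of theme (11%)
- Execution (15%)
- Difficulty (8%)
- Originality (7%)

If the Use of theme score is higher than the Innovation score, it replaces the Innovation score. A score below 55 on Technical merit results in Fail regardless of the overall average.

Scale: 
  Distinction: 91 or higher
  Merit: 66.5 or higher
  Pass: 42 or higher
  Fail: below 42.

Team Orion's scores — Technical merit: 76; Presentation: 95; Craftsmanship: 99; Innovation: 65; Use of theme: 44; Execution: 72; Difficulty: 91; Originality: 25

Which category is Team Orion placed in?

Use of theme (44) ≤ Innovation (65), so Innovation stays at 65.
Technical merit score 76 ≥ 55: minimum met.
Weighted total:
  Technical merit 76 × 0.18 = 13.68
  Presentation 95 × 0.13 = 12.35
  Craftsmanship 99 × 0.17 = 16.83
  Innovation 65 × 0.11 = 7.15
  Use of theme 44 × 0.11 = 4.84
  Execution 72 × 0.15 = 10.8
  Difficulty 91 × 0.08 = 7.28
  Originality 25 × 0.07 = 1.75
Sum = 74.68
74.68 is ≥ 66.5 and < 91 → Merit

Merit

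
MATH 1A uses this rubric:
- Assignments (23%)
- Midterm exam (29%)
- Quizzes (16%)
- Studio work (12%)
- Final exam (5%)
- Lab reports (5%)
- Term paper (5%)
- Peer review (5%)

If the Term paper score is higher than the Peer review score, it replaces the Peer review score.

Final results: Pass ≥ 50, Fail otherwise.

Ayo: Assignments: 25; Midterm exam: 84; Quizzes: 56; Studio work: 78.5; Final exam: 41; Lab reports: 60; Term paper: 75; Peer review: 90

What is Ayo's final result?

Term paper (75) ≤ Peer review (90), so Peer review stays at 90.
Weighted total:
  Assignments 25 × 0.23 = 5.75
  Midterm exam 84 × 0.29 = 24.36
  Quizzes 56 × 0.16 = 8.96
  Studio work 78.5 × 0.12 = 9.42
  Final exam 41 × 0.05 = 2.05
  Lab reports 60 × 0.05 = 3
  Term paper 75 × 0.05 = 3.75
  Peer review 90 × 0.05 = 4.5
Sum = 61.79
61.79 ≥ 50 → Pass

Pass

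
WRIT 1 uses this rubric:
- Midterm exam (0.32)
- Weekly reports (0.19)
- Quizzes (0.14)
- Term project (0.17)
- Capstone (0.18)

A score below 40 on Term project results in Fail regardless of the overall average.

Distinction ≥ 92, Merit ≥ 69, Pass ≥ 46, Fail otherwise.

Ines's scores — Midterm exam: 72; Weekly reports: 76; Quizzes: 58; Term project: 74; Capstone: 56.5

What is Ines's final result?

Pass

Term project score 74 ≥ 40: minimum met.
Weighted total:
  Midterm exam 72 × 0.32 = 23.04
  Weekly reports 76 × 0.19 = 14.44
  Quizzes 58 × 0.14 = 8.12
  Term project 74 × 0.17 = 12.58
  Capstone 56.5 × 0.18 = 10.17
Sum = 68.35
68.35 is ≥ 46 and < 69 → Pass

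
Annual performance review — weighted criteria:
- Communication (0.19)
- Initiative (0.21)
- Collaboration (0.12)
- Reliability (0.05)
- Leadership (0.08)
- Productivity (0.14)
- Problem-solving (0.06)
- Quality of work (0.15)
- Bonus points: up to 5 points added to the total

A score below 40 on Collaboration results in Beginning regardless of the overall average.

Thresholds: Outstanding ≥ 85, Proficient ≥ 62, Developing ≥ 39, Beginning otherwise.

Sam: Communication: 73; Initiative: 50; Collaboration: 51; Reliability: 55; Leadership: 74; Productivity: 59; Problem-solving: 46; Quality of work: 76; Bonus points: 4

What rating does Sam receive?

Proficient

Collaboration score 51 ≥ 40: minimum met.
Weighted total:
  Communication 73 × 0.19 = 13.87
  Initiative 50 × 0.21 = 10.5
  Collaboration 51 × 0.12 = 6.12
  Reliability 55 × 0.05 = 2.75
  Leadership 74 × 0.08 = 5.92
  Productivity 59 × 0.14 = 8.26
  Problem-solving 46 × 0.06 = 2.76
  Quality of work 76 × 0.15 = 11.4
Sum = 61.58
Bonus points: 61.58 + 4 = 65.58
65.58 is ≥ 62 and < 85 → Proficient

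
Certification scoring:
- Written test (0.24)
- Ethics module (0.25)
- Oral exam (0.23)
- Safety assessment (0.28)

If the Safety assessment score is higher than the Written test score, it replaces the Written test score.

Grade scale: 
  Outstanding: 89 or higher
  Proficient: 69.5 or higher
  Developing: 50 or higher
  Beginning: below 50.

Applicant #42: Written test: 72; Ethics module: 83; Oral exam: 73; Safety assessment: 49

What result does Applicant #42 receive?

Developing

Safety assessment (49) ≤ Written test (72), so Written test stays at 72.
Weighted total:
  Written test 72 × 0.24 = 17.28
  Ethics module 83 × 0.25 = 20.75
  Oral exam 73 × 0.23 = 16.79
  Safety assessment 49 × 0.28 = 13.72
Sum = 68.54
68.54 is ≥ 50 and < 69.5 → Developing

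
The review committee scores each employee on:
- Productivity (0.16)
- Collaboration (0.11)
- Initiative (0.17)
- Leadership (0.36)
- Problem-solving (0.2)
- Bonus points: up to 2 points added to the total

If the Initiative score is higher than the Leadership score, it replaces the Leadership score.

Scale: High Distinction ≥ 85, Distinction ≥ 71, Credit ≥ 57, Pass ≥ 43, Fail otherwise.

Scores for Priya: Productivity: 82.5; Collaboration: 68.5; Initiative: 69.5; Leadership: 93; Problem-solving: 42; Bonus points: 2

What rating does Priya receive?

Initiative (69.5) ≤ Leadership (93), so Leadership stays at 93.
Weighted total:
  Productivity 82.5 × 0.16 = 13.2
  Collaboration 68.5 × 0.11 = 7.535
  Initiative 69.5 × 0.17 = 11.815
  Leadership 93 × 0.36 = 33.48
  Problem-solving 42 × 0.2 = 8.4
Sum = 74.43
Bonus points: 74.43 + 2 = 76.43
76.43 is ≥ 71 and < 85 → Distinction

Distinction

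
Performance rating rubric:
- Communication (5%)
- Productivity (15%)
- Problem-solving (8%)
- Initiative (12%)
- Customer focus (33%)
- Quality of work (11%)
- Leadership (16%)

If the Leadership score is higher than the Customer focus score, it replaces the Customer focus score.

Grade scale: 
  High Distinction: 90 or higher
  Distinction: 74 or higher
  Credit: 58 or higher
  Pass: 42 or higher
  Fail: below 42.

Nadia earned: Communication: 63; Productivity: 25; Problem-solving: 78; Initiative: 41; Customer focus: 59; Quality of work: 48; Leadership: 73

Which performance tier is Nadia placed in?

Leadership (73) > Customer focus (59), so Customer focus counts as 73.
Weighted total:
  Communication 63 × 0.05 = 3.15
  Productivity 25 × 0.15 = 3.75
  Problem-solving 78 × 0.08 = 6.24
  Initiative 41 × 0.12 = 4.92
  Customer focus 73 × 0.33 = 24.09
  Quality of work 48 × 0.11 = 5.28
  Leadership 73 × 0.16 = 11.68
Sum = 59.11
59.11 is ≥ 58 and < 74 → Credit

Credit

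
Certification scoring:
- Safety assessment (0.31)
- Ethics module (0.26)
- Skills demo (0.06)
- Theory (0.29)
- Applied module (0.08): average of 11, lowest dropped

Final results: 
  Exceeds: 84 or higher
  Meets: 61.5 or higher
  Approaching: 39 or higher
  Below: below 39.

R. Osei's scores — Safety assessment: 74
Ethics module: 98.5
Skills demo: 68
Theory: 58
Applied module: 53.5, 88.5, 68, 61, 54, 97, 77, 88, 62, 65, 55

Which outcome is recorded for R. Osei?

Applied module: drop 53.5 → average of remaining 10 = 715.5/10 = 71.55
Weighted total:
  Safety assessment 74 × 0.31 = 22.94
  Ethics module 98.5 × 0.26 = 25.61
  Skills demo 68 × 0.06 = 4.08
  Theory 58 × 0.29 = 16.82
  Applied module 71.55 × 0.08 = 5.724
Sum = 75.174
75.174 is ≥ 61.5 and < 84 → Meets

Meets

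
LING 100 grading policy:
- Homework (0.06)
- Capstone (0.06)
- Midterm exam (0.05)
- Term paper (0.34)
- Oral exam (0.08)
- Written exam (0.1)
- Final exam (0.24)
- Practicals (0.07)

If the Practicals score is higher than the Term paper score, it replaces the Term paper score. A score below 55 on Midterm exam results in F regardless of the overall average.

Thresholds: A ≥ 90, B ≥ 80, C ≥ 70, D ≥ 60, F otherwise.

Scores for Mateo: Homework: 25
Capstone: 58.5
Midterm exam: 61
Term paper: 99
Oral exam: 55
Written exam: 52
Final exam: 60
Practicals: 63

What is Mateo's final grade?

Practicals (63) ≤ Term paper (99), so Term paper stays at 99.
Midterm exam score 61 ≥ 55: minimum met.
Weighted total:
  Homework 25 × 0.06 = 1.5
  Capstone 58.5 × 0.06 = 3.51
  Midterm exam 61 × 0.05 = 3.05
  Term paper 99 × 0.34 = 33.66
  Oral exam 55 × 0.08 = 4.4
  Written exam 52 × 0.1 = 5.2
  Final exam 60 × 0.24 = 14.4
  Practicals 63 × 0.07 = 4.41
Sum = 70.13
70.13 is ≥ 70 and < 80 → C

C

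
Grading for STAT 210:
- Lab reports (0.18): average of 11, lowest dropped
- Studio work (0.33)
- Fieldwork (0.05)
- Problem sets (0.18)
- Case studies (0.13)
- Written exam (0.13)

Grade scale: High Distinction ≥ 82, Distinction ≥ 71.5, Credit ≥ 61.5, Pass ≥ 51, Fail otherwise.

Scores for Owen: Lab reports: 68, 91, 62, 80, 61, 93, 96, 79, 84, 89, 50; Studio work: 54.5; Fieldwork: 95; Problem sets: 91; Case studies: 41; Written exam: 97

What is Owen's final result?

Lab reports: drop 50 → average of remaining 10 = 803/10 = 80.3
Weighted total:
  Lab reports 80.3 × 0.18 = 14.454
  Studio work 54.5 × 0.33 = 17.985
  Fieldwork 95 × 0.05 = 4.75
  Problem sets 91 × 0.18 = 16.38
  Case studies 41 × 0.13 = 5.33
  Written exam 97 × 0.13 = 12.61
Sum = 71.509
71.509 is ≥ 71.5 and < 82 → Distinction

Distinction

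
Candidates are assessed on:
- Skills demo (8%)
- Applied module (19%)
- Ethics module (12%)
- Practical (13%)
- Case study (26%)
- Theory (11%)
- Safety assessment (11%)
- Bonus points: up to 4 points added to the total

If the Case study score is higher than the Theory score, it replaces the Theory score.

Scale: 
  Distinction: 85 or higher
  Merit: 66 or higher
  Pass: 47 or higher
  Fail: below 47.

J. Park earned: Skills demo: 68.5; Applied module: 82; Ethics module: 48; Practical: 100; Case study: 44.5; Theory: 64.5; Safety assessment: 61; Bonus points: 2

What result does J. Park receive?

Merit

Case study (44.5) ≤ Theory (64.5), so Theory stays at 64.5.
Weighted total:
  Skills demo 68.5 × 0.08 = 5.48
  Applied module 82 × 0.19 = 15.58
  Ethics module 48 × 0.12 = 5.76
  Practical 100 × 0.13 = 13
  Case study 44.5 × 0.26 = 11.57
  Theory 64.5 × 0.11 = 7.095
  Safety assessment 61 × 0.11 = 6.71
Sum = 65.195
Bonus points: 65.195 + 2 = 67.195
67.195 is ≥ 66 and < 85 → Merit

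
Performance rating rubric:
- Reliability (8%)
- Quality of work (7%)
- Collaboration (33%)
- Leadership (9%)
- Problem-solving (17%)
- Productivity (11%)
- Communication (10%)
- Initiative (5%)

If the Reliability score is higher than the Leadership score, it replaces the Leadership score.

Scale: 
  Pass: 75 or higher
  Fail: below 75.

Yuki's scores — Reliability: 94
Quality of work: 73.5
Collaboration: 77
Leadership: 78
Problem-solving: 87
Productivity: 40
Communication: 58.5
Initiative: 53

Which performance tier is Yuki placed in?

Reliability (94) > Leadership (78), so Leadership counts as 94.
Weighted total:
  Reliability 94 × 0.08 = 7.52
  Quality of work 73.5 × 0.07 = 5.145
  Collaboration 77 × 0.33 = 25.41
  Leadership 94 × 0.09 = 8.46
  Problem-solving 87 × 0.17 = 14.79
  Productivity 40 × 0.11 = 4.4
  Communication 58.5 × 0.1 = 5.85
  Initiative 53 × 0.05 = 2.65
Sum = 74.225
74.225 < 75 → Fail

Fail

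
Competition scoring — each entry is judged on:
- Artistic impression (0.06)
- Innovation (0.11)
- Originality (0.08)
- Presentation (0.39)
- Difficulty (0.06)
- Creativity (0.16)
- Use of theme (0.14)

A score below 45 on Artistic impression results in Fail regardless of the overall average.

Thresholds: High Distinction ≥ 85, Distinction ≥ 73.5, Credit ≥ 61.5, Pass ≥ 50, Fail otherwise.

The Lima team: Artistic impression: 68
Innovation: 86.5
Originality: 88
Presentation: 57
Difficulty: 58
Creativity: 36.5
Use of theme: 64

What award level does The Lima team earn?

Pass

Artistic impression score 68 ≥ 45: minimum met.
Weighted total:
  Artistic impression 68 × 0.06 = 4.08
  Innovation 86.5 × 0.11 = 9.515
  Originality 88 × 0.08 = 7.04
  Presentation 57 × 0.39 = 22.23
  Difficulty 58 × 0.06 = 3.48
  Creativity 36.5 × 0.16 = 5.84
  Use of theme 64 × 0.14 = 8.96
Sum = 61.145
61.145 is ≥ 50 and < 61.5 → Pass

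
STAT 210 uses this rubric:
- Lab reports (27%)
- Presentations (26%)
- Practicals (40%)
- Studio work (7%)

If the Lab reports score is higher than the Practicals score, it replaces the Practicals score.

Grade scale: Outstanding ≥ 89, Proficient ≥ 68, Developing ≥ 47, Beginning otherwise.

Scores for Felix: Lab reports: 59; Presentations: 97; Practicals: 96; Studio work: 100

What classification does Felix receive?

Lab reports (59) ≤ Practicals (96), so Practicals stays at 96.
Weighted total:
  Lab reports 59 × 0.27 = 15.93
  Presentations 97 × 0.26 = 25.22
  Practicals 96 × 0.4 = 38.4
  Studio work 100 × 0.07 = 7
Sum = 86.55
86.55 is ≥ 68 and < 89 → Proficient

Proficient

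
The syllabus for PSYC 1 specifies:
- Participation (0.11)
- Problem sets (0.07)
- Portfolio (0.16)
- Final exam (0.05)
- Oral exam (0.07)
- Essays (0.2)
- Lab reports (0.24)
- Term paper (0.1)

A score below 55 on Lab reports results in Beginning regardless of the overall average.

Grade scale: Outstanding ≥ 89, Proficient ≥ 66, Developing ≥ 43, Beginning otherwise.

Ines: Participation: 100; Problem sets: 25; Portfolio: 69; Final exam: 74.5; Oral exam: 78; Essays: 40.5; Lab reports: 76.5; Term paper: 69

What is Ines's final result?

Proficient

Lab reports score 76.5 ≥ 55: minimum met.
Weighted total:
  Participation 100 × 0.11 = 11
  Problem sets 25 × 0.07 = 1.75
  Portfolio 69 × 0.16 = 11.04
  Final exam 74.5 × 0.05 = 3.725
  Oral exam 78 × 0.07 = 5.46
  Essays 40.5 × 0.2 = 8.1
  Lab reports 76.5 × 0.24 = 18.36
  Term paper 69 × 0.1 = 6.9
Sum = 66.335
66.335 is ≥ 66 and < 89 → Proficient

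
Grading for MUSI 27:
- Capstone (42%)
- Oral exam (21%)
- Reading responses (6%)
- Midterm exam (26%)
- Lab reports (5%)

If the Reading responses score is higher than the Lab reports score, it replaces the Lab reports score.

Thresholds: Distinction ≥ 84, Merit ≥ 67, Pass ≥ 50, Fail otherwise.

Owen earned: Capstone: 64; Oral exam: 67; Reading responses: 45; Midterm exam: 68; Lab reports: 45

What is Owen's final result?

Pass

Reading responses (45) ≤ Lab reports (45), so Lab reports stays at 45.
Weighted total:
  Capstone 64 × 0.42 = 26.88
  Oral exam 67 × 0.21 = 14.07
  Reading responses 45 × 0.06 = 2.7
  Midterm exam 68 × 0.26 = 17.68
  Lab reports 45 × 0.05 = 2.25
Sum = 63.58
63.58 is ≥ 50 and < 67 → Pass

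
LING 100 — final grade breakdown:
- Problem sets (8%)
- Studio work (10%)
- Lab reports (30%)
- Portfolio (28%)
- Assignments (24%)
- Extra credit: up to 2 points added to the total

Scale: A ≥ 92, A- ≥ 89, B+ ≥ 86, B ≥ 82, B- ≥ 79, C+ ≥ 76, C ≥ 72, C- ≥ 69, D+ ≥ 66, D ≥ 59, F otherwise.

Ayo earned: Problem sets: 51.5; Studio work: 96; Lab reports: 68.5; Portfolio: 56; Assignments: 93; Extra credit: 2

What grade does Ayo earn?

C

Weighted total:
  Problem sets 51.5 × 0.08 = 4.12
  Studio work 96 × 0.1 = 9.6
  Lab reports 68.5 × 0.3 = 20.55
  Portfolio 56 × 0.28 = 15.68
  Assignments 93 × 0.24 = 22.32
Sum = 72.27
Extra credit: 72.27 + 2 = 74.27
74.27 is ≥ 72 and < 76 → C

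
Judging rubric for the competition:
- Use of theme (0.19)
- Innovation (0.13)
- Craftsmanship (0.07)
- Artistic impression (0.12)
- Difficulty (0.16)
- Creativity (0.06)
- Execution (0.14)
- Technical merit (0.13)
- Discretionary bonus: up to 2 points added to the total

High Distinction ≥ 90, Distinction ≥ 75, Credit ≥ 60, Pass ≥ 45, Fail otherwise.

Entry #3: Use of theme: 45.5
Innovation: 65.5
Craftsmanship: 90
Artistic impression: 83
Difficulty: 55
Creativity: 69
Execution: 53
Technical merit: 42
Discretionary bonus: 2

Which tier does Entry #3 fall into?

Weighted total:
  Use of theme 45.5 × 0.19 = 8.645
  Innovation 65.5 × 0.13 = 8.515
  Craftsmanship 90 × 0.07 = 6.3
  Artistic impression 83 × 0.12 = 9.96
  Difficulty 55 × 0.16 = 8.8
  Creativity 69 × 0.06 = 4.14
  Execution 53 × 0.14 = 7.42
  Technical merit 42 × 0.13 = 5.46
Sum = 59.24
Discretionary bonus: 59.24 + 2 = 61.24
61.24 is ≥ 60 and < 75 → Credit

Credit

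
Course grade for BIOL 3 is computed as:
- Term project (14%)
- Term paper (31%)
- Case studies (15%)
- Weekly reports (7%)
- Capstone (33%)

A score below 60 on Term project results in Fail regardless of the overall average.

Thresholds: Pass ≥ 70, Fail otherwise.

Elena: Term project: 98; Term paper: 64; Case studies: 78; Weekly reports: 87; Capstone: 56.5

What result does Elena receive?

Fail

Term project score 98 ≥ 60: minimum met.
Weighted total:
  Term project 98 × 0.14 = 13.72
  Term paper 64 × 0.31 = 19.84
  Case studies 78 × 0.15 = 11.7
  Weekly reports 87 × 0.07 = 6.09
  Capstone 56.5 × 0.33 = 18.645
Sum = 69.995
69.995 < 70 → Fail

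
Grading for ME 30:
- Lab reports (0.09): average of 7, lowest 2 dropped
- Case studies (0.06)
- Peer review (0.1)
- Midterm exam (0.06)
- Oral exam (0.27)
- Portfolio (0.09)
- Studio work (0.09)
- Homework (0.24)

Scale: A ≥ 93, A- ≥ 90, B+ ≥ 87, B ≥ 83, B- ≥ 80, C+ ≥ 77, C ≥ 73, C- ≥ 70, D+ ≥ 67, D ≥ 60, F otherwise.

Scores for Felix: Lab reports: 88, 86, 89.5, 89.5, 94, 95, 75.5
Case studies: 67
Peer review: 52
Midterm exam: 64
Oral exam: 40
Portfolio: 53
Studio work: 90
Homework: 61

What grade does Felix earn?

Lab reports: drop 75.5, 86 → average of remaining 5 = 456/5 = 91.2
Weighted total:
  Lab reports 91.2 × 0.09 = 8.208
  Case studies 67 × 0.06 = 4.02
  Peer review 52 × 0.1 = 5.2
  Midterm exam 64 × 0.06 = 3.84
  Oral exam 40 × 0.27 = 10.8
  Portfolio 53 × 0.09 = 4.77
  Studio work 90 × 0.09 = 8.1
  Homework 61 × 0.24 = 14.64
Sum = 59.578
59.578 < 60 → F

F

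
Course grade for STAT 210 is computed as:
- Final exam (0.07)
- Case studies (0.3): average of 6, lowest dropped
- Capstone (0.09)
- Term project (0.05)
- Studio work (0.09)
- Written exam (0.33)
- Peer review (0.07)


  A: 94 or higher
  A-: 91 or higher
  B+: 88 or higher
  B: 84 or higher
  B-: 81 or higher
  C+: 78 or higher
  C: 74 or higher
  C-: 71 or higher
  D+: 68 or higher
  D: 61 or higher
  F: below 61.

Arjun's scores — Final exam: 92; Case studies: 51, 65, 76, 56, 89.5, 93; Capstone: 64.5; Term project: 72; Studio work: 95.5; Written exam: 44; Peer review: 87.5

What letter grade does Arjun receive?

Case studies: drop 51 → average of remaining 5 = 379.5/5 = 75.9
Weighted total:
  Final exam 92 × 0.07 = 6.44
  Case studies 75.9 × 0.3 = 22.77
  Capstone 64.5 × 0.09 = 5.805
  Term project 72 × 0.05 = 3.6
  Studio work 95.5 × 0.09 = 8.595
  Written exam 44 × 0.33 = 14.52
  Peer review 87.5 × 0.07 = 6.125
Sum = 67.855
67.855 is ≥ 61 and < 68 → D

D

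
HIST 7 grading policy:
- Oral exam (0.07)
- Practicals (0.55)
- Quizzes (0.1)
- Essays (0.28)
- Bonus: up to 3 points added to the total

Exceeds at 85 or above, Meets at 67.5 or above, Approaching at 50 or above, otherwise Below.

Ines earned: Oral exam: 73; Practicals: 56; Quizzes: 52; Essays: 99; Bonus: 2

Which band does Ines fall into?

Meets

Weighted total:
  Oral exam 73 × 0.07 = 5.11
  Practicals 56 × 0.55 = 30.8
  Quizzes 52 × 0.1 = 5.2
  Essays 99 × 0.28 = 27.72
Sum = 68.83
Bonus: 68.83 + 2 = 70.83
70.83 is ≥ 67.5 and < 85 → Meets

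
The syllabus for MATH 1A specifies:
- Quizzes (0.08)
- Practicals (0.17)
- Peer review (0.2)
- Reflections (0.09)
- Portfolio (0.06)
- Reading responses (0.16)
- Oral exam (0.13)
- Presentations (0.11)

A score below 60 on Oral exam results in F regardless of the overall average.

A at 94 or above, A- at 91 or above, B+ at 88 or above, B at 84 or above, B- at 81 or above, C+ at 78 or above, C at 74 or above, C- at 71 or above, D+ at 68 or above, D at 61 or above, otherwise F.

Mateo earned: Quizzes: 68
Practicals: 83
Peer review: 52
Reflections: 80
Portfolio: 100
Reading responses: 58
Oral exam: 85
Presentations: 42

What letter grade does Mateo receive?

Oral exam score 85 ≥ 60: minimum met.
Weighted total:
  Quizzes 68 × 0.08 = 5.44
  Practicals 83 × 0.17 = 14.11
  Peer review 52 × 0.2 = 10.4
  Reflections 80 × 0.09 = 7.2
  Portfolio 100 × 0.06 = 6
  Reading responses 58 × 0.16 = 9.28
  Oral exam 85 × 0.13 = 11.05
  Presentations 42 × 0.11 = 4.62
Sum = 68.1
68.1 is ≥ 68 and < 71 → D+

D+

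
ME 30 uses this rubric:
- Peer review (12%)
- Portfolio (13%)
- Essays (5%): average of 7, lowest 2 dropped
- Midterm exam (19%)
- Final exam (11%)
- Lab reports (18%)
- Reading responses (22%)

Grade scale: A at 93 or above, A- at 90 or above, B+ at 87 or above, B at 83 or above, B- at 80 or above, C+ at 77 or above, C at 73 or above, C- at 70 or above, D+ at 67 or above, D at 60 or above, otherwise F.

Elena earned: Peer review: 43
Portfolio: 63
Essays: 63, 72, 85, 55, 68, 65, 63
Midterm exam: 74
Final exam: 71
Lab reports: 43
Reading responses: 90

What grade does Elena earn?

Essays: drop 55, 63 → average of remaining 5 = 353/5 = 70.6
Weighted total:
  Peer review 43 × 0.12 = 5.16
  Portfolio 63 × 0.13 = 8.19
  Essays 70.6 × 0.05 = 3.53
  Midterm exam 74 × 0.19 = 14.06
  Final exam 71 × 0.11 = 7.81
  Lab reports 43 × 0.18 = 7.74
  Reading responses 90 × 0.22 = 19.8
Sum = 66.29
66.29 is ≥ 60 and < 67 → D

D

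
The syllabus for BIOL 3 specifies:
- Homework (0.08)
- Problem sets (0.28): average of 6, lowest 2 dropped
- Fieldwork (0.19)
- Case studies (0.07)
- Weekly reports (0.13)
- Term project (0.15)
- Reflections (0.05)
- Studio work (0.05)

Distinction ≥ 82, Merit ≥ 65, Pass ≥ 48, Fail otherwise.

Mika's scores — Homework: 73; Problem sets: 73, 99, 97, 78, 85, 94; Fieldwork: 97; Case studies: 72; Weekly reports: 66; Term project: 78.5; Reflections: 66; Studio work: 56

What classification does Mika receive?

Distinction

Problem sets: drop 73, 78 → average of remaining 4 = 375/4 = 93.75
Weighted total:
  Homework 73 × 0.08 = 5.84
  Problem sets 93.75 × 0.28 = 26.25
  Fieldwork 97 × 0.19 = 18.43
  Case studies 72 × 0.07 = 5.04
  Weekly reports 66 × 0.13 = 8.58
  Term project 78.5 × 0.15 = 11.775
  Reflections 66 × 0.05 = 3.3
  Studio work 56 × 0.05 = 2.8
Sum = 82.015
82.015 ≥ 82 → Distinction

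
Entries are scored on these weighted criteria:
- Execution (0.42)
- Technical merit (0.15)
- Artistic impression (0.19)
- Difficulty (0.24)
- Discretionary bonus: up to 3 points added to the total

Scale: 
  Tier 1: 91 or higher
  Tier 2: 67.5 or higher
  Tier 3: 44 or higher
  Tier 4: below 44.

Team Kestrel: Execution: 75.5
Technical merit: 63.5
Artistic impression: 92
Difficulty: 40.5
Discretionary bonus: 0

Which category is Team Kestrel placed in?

Tier 2

Weighted total:
  Execution 75.5 × 0.42 = 31.71
  Technical merit 63.5 × 0.15 = 9.525
  Artistic impression 92 × 0.19 = 17.48
  Difficulty 40.5 × 0.24 = 9.72
Sum = 68.435
Discretionary bonus: 68.435 + 0 = 68.435
68.435 is ≥ 67.5 and < 91 → Tier 2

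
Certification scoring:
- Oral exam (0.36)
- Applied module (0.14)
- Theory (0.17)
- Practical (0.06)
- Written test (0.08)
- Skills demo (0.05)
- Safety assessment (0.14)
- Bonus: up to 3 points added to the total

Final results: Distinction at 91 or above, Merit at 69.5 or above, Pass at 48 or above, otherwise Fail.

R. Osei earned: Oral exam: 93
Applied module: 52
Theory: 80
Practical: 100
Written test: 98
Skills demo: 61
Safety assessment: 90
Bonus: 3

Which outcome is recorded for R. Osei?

Weighted total:
  Oral exam 93 × 0.36 = 33.48
  Applied module 52 × 0.14 = 7.28
  Theory 80 × 0.17 = 13.6
  Practical 100 × 0.06 = 6
  Written test 98 × 0.08 = 7.84
  Skills demo 61 × 0.05 = 3.05
  Safety assessment 90 × 0.14 = 12.6
Sum = 83.85
Bonus: 83.85 + 3 = 86.85
86.85 is ≥ 69.5 and < 91 → Merit

Merit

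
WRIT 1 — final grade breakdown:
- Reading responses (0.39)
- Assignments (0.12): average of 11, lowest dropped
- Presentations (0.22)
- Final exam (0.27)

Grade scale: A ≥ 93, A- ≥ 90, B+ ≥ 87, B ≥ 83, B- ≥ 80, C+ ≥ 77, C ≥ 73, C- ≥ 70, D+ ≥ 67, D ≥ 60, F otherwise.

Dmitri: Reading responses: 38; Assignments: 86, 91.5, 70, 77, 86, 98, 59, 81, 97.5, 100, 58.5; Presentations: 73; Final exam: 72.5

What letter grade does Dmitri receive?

D

Assignments: drop 58.5 → average of remaining 10 = 846/10 = 84.6
Weighted total:
  Reading responses 38 × 0.39 = 14.82
  Assignments 84.6 × 0.12 = 10.152
  Presentations 73 × 0.22 = 16.06
  Final exam 72.5 × 0.27 = 19.575
Sum = 60.607
60.607 is ≥ 60 and < 67 → D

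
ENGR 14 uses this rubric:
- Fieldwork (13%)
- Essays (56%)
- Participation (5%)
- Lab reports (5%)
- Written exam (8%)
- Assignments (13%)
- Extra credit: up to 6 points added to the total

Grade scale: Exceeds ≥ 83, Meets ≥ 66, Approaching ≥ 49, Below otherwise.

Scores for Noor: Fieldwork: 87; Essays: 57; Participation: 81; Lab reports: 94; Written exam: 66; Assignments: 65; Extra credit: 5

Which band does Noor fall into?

Meets

Weighted total:
  Fieldwork 87 × 0.13 = 11.31
  Essays 57 × 0.56 = 31.92
  Participation 81 × 0.05 = 4.05
  Lab reports 94 × 0.05 = 4.7
  Written exam 66 × 0.08 = 5.28
  Assignments 65 × 0.13 = 8.45
Sum = 65.71
Extra credit: 65.71 + 5 = 70.71
70.71 is ≥ 66 and < 83 → Meets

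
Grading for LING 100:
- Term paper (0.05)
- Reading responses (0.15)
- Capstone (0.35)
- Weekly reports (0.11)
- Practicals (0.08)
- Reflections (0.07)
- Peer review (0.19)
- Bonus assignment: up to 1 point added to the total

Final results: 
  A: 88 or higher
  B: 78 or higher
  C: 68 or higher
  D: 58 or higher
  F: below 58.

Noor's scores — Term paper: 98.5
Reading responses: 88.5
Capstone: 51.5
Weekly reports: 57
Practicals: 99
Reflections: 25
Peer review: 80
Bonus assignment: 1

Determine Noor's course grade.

C

Weighted total:
  Term paper 98.5 × 0.05 = 4.925
  Reading responses 88.5 × 0.15 = 13.275
  Capstone 51.5 × 0.35 = 18.025
  Weekly reports 57 × 0.11 = 6.27
  Practicals 99 × 0.08 = 7.92
  Reflections 25 × 0.07 = 1.75
  Peer review 80 × 0.19 = 15.2
Sum = 67.365
Bonus assignment: 67.365 + 1 = 68.365
68.365 is ≥ 68 and < 78 → C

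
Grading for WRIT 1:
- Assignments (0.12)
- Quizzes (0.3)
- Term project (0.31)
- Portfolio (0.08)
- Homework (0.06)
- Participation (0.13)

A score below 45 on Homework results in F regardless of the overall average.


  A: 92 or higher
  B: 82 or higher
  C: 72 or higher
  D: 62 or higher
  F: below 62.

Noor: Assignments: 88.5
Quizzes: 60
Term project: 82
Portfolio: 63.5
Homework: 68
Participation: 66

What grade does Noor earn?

D

Homework score 68 ≥ 45: minimum met.
Weighted total:
  Assignments 88.5 × 0.12 = 10.62
  Quizzes 60 × 0.3 = 18
  Term project 82 × 0.31 = 25.42
  Portfolio 63.5 × 0.08 = 5.08
  Homework 68 × 0.06 = 4.08
  Participation 66 × 0.13 = 8.58
Sum = 71.78
71.78 is ≥ 62 and < 72 → D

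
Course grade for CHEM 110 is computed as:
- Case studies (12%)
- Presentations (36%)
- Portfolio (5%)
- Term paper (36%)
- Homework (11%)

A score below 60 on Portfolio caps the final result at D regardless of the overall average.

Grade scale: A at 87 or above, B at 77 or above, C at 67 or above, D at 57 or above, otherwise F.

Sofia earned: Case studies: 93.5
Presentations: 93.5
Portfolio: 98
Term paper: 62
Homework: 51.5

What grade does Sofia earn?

B

Portfolio score 98 ≥ 60: minimum met.
Weighted total:
  Case studies 93.5 × 0.12 = 11.22
  Presentations 93.5 × 0.36 = 33.66
  Portfolio 98 × 0.05 = 4.9
  Term paper 62 × 0.36 = 22.32
  Homework 51.5 × 0.11 = 5.665
Sum = 77.765
77.765 is ≥ 77 and < 87 → B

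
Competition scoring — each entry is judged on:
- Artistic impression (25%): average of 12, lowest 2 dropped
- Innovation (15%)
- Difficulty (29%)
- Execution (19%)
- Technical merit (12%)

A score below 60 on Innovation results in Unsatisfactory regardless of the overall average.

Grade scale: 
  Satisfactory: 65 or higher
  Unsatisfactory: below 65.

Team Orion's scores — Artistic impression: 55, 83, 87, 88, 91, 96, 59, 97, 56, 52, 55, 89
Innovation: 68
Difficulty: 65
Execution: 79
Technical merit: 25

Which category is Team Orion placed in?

Artistic impression: drop 52, 55 → average of remaining 10 = 801/10 = 80.1
Innovation score 68 ≥ 60: minimum met.
Weighted total:
  Artistic impression 80.1 × 0.25 = 20.025
  Innovation 68 × 0.15 = 10.2
  Difficulty 65 × 0.29 = 18.85
  Execution 79 × 0.19 = 15.01
  Technical merit 25 × 0.12 = 3
Sum = 67.085
67.085 ≥ 65 → Satisfactory

Satisfactory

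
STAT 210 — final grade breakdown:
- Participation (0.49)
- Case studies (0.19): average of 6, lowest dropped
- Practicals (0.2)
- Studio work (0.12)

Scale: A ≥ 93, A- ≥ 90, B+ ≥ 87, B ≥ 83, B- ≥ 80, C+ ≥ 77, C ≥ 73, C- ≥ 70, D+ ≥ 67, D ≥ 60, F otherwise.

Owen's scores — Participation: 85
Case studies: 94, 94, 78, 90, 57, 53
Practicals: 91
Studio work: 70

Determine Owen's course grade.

B

Case studies: drop 53 → average of remaining 5 = 413/5 = 82.6
Weighted total:
  Participation 85 × 0.49 = 41.65
  Case studies 82.6 × 0.19 = 15.694
  Practicals 91 × 0.2 = 18.2
  Studio work 70 × 0.12 = 8.4
Sum = 83.944
83.944 is ≥ 83 and < 87 → B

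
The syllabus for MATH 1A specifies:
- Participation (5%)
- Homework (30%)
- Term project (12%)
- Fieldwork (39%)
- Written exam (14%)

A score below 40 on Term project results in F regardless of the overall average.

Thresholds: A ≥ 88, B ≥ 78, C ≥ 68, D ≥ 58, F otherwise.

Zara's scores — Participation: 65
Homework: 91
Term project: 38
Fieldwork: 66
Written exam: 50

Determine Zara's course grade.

F

Term project score 38 < 40: minimum not met.
Weighted total:
  Participation 65 × 0.05 = 3.25
  Homework 91 × 0.3 = 27.3
  Term project 38 × 0.12 = 4.56
  Fieldwork 66 × 0.39 = 25.74
  Written exam 50 × 0.14 = 7
Sum = 67.85
Because the Term project minimum was not met, the result is F.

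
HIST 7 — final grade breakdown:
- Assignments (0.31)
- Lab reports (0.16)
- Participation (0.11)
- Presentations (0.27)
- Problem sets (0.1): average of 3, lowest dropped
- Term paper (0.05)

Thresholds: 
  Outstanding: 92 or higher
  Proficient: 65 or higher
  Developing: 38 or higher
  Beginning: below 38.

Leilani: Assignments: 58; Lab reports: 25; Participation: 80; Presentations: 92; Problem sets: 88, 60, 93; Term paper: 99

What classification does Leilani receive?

Proficient

Problem sets: drop 60 → average of remaining 2 = 181/2 = 90.5
Weighted total:
  Assignments 58 × 0.31 = 17.98
  Lab reports 25 × 0.16 = 4
  Participation 80 × 0.11 = 8.8
  Presentations 92 × 0.27 = 24.84
  Problem sets 90.5 × 0.1 = 9.05
  Term paper 99 × 0.05 = 4.95
Sum = 69.62
69.62 is ≥ 65 and < 92 → Proficient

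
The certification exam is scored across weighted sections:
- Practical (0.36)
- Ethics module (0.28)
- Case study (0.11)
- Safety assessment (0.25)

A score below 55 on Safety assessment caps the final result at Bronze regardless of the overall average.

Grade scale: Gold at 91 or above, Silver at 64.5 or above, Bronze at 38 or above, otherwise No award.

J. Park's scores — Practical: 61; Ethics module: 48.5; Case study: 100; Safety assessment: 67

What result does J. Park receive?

Bronze

Safety assessment score 67 ≥ 55: minimum met.
Weighted total:
  Practical 61 × 0.36 = 21.96
  Ethics module 48.5 × 0.28 = 13.58
  Case study 100 × 0.11 = 11
  Safety assessment 67 × 0.25 = 16.75
Sum = 63.29
63.29 is ≥ 38 and < 64.5 → Bronze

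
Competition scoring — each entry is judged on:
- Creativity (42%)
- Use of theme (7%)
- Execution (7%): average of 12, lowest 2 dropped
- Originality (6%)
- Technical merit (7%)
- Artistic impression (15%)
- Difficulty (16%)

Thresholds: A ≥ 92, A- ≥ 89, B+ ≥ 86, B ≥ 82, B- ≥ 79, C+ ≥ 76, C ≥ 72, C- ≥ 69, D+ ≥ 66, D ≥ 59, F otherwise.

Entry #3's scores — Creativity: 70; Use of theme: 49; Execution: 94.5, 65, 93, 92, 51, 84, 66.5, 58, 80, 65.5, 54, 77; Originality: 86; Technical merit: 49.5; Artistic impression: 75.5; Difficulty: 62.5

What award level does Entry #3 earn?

Execution: drop 51, 54 → average of remaining 10 = 775.5/10 = 77.55
Weighted total:
  Creativity 70 × 0.42 = 29.4
  Use of theme 49 × 0.07 = 3.43
  Execution 77.55 × 0.07 = 5.4285
  Originality 86 × 0.06 = 5.16
  Technical merit 49.5 × 0.07 = 3.465
  Artistic impression 75.5 × 0.15 = 11.325
  Difficulty 62.5 × 0.16 = 10
Sum = 68.2085
68.2085 is ≥ 66 and < 69 → D+

D+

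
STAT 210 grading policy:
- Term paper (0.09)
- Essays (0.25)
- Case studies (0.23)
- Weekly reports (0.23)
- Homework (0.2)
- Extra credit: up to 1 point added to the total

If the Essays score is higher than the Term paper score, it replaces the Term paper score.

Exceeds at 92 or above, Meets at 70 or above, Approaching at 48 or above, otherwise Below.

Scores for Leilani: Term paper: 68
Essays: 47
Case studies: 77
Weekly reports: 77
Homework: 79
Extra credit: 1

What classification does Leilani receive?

Meets

Essays (47) ≤ Term paper (68), so Term paper stays at 68.
Weighted total:
  Term paper 68 × 0.09 = 6.12
  Essays 47 × 0.25 = 11.75
  Case studies 77 × 0.23 = 17.71
  Weekly reports 77 × 0.23 = 17.71
  Homework 79 × 0.2 = 15.8
Sum = 69.09
Extra credit: 69.09 + 1 = 70.09
70.09 is ≥ 70 and < 92 → Meets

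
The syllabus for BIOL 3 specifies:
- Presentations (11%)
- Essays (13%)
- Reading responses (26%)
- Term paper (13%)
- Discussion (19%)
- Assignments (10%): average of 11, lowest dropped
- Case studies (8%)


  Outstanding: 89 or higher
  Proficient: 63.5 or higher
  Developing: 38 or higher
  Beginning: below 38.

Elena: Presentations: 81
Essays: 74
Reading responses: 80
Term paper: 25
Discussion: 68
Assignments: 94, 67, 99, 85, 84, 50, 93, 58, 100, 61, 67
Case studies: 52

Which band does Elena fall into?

Assignments: drop 50 → average of remaining 10 = 808/10 = 80.8
Weighted total:
  Presentations 81 × 0.11 = 8.91
  Essays 74 × 0.13 = 9.62
  Reading responses 80 × 0.26 = 20.8
  Term paper 25 × 0.13 = 3.25
  Discussion 68 × 0.19 = 12.92
  Assignments 80.8 × 0.1 = 8.08
  Case studies 52 × 0.08 = 4.16
Sum = 67.74
67.74 is ≥ 63.5 and < 89 → Proficient

Proficient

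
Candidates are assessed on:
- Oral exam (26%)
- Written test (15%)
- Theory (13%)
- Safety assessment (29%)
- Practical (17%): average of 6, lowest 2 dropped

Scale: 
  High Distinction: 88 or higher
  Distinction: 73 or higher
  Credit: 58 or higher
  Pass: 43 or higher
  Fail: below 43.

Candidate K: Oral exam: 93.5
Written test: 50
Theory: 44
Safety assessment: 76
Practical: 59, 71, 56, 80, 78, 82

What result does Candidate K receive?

Credit

Practical: drop 56, 59 → average of remaining 4 = 311/4 = 77.75
Weighted total:
  Oral exam 93.5 × 0.26 = 24.31
  Written test 50 × 0.15 = 7.5
  Theory 44 × 0.13 = 5.72
  Safety assessment 76 × 0.29 = 22.04
  Practical 77.75 × 0.17 = 13.2175
Sum = 72.7875
72.7875 is ≥ 58 and < 73 → Credit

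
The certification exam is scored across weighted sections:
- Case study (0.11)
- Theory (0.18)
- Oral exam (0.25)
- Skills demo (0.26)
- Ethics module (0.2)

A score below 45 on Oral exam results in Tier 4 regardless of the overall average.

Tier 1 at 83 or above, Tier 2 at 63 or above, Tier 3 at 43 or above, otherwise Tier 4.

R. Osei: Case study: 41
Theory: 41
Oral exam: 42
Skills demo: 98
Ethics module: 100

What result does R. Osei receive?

Tier 4

Oral exam score 42 < 45: minimum not met.
Weighted total:
  Case study 41 × 0.11 = 4.51
  Theory 41 × 0.18 = 7.38
  Oral exam 42 × 0.25 = 10.5
  Skills demo 98 × 0.26 = 25.48
  Ethics module 100 × 0.2 = 20
Sum = 67.87
Because the Oral exam minimum was not met, the result is Tier 4.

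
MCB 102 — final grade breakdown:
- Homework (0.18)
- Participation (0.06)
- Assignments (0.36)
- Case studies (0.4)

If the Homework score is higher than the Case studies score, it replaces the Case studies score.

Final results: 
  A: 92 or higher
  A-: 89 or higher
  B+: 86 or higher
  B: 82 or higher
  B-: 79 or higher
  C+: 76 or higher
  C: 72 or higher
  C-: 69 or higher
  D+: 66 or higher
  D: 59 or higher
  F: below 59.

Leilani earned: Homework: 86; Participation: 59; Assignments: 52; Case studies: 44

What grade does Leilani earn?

Homework (86) > Case studies (44), so Case studies counts as 86.
Weighted total:
  Homework 86 × 0.18 = 15.48
  Participation 59 × 0.06 = 3.54
  Assignments 52 × 0.36 = 18.72
  Case studies 86 × 0.4 = 34.4
Sum = 72.14
72.14 is ≥ 72 and < 76 → C

C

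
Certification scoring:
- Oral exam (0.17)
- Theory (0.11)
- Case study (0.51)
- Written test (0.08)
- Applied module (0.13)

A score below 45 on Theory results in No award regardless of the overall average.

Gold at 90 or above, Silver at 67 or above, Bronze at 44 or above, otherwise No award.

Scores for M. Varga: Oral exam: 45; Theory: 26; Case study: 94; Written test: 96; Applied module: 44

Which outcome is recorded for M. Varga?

Theory score 26 < 45: minimum not met.
Weighted total:
  Oral exam 45 × 0.17 = 7.65
  Theory 26 × 0.11 = 2.86
  Case study 94 × 0.51 = 47.94
  Written test 96 × 0.08 = 7.68
  Applied module 44 × 0.13 = 5.72
Sum = 71.85
Because the Theory minimum was not met, the result is No award.

No award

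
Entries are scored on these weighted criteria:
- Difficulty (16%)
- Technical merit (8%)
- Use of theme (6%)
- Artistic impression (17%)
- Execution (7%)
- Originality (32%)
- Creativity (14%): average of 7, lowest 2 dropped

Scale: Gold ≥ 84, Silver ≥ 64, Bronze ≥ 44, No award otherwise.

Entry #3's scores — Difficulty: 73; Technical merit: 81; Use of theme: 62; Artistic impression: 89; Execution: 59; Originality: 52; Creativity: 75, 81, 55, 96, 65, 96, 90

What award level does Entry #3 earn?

Silver

Creativity: drop 55, 65 → average of remaining 5 = 438/5 = 87.6
Weighted total:
  Difficulty 73 × 0.16 = 11.68
  Technical merit 81 × 0.08 = 6.48
  Use of theme 62 × 0.06 = 3.72
  Artistic impression 89 × 0.17 = 15.13
  Execution 59 × 0.07 = 4.13
  Originality 52 × 0.32 = 16.64
  Creativity 87.6 × 0.14 = 12.264
Sum = 70.044
70.044 is ≥ 64 and < 84 → Silver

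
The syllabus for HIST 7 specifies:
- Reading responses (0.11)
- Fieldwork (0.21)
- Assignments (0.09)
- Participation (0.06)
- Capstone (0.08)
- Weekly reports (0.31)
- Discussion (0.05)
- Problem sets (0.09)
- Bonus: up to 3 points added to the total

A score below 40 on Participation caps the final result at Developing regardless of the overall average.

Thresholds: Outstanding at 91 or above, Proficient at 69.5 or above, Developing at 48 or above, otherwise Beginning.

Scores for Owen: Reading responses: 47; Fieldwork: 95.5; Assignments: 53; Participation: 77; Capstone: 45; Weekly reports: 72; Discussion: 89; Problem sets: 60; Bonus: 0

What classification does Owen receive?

Proficient

Participation score 77 ≥ 40: minimum met.
Weighted total:
  Reading responses 47 × 0.11 = 5.17
  Fieldwork 95.5 × 0.21 = 20.055
  Assignments 53 × 0.09 = 4.77
  Participation 77 × 0.06 = 4.62
  Capstone 45 × 0.08 = 3.6
  Weekly reports 72 × 0.31 = 22.32
  Discussion 89 × 0.05 = 4.45
  Problem sets 60 × 0.09 = 5.4
Sum = 70.385
Bonus: 70.385 + 0 = 70.385
70.385 is ≥ 69.5 and < 91 → Proficient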